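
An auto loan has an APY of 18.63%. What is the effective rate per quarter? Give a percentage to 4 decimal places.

The per-quarter rate i satisfies (1 + i)^4 = 1 + 0.1863.
i = 1.1863^(1/4) − 1 = 0.0436350 = 4.3635%.

4.3635%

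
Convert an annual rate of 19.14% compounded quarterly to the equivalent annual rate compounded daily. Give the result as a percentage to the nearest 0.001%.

18.701%

EAR = (1 + 0.1914/4)^4 − 1 = 0.205581.
Solve (1 + r/365)^365 = 1.205581: r/365 = 1.205581^(1/365) − 1 = 0.000512, so r = 0.187010 = 18.701%.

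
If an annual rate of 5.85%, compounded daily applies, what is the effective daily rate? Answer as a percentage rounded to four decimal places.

0.0160%

With a nominal annual rate compounded daily, the periodic rate is the nominal rate divided by 365.
i = 0.0585 / 365 = 0.0001603 = 0.0160%.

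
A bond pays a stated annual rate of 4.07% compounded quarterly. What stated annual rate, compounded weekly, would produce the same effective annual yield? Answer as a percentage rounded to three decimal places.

4.051%

EAR = (1 + 0.0407/4)^4 − 1 = 0.041325.
Solve (1 + r/52)^52 = 1.041325: r/52 = 1.041325^(1/52) − 1 = 0.000779, so r = 0.040510 = 4.051%.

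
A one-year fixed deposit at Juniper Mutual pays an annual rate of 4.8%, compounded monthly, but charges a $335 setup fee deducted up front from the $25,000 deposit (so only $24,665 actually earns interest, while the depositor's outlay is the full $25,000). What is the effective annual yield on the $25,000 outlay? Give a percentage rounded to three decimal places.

Value after one year: 24,665 × (1 + 0.048/12)^12 = 24,665 × 1.049070 = $25,875.32.
Effective yield on the $25,000 outlay: 25,875.32 / 25,000 − 1 = 0.035013 = 3.501%.

3.501%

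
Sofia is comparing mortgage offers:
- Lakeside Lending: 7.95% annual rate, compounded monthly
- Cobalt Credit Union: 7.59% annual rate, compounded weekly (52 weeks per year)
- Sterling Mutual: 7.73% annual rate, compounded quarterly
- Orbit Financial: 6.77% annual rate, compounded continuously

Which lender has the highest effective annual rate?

Lakeside Lending: (1 + 0.0795/12)^12 − 1 = 8.246%
Cobalt Credit Union: (1 + 0.0759/52)^52 − 1 = 7.879%
Sterling Mutual: (1 + 0.0773/4)^4 − 1 = 7.957%
Orbit Financial: e^0.0677 − 1 = 7.004%
The highest effective annual rate is Lakeside Lending at 8.246%.

Lakeside Lending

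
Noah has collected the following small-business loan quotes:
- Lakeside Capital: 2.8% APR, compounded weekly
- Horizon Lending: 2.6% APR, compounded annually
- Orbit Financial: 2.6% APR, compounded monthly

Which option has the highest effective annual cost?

Lakeside Capital

Lakeside Capital: (1 + 0.028/52)^52 − 1 = 2.839%
Horizon Lending: compounded annually, EAR = 2.600%
Orbit Financial: (1 + 0.026/12)^12 − 1 = 2.631%
The highest effective annual rate is Lakeside Capital at 2.839%.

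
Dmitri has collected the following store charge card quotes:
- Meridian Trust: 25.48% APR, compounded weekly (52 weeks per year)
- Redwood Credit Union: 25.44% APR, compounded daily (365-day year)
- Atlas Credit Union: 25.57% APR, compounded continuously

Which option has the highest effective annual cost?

Meridian Trust: (1 + 0.2548/52)^52 − 1 = 28.940%
Redwood Credit Union: (1 + 0.2544/365)^365 − 1 = 28.957%
Atlas Credit Union: e^0.2557 − 1 = 29.137%
The highest effective annual rate is Atlas Credit Union at 29.137%.

Atlas Credit Union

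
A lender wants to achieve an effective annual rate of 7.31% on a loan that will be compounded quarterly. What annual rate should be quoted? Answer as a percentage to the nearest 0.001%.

7.118%

(1 + r/4)^4 − 1 = 0.0731, so 1 + r/4 = 1.0731^(1/4).
r/4 = 0.017794, so r = 0.071178 = 7.118%.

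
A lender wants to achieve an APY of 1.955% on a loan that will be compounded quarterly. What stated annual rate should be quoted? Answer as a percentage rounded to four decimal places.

(1 + r/4)^4 − 1 = 0.01955, so 1 + r/4 = 1.01955^(1/4).
r/4 = 0.004852, so r = 0.019408 = 1.9408%.

1.9408%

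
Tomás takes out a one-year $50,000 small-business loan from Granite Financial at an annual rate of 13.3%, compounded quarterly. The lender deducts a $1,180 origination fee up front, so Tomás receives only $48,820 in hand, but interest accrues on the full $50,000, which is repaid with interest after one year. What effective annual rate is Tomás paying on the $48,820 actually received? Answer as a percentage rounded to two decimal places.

Amount owed after one year: 50,000 × (1 + 0.133/4)^4 = 50,000 × 1.139782 = $56,989.08.
Effective rate on net proceeds: 56,989.08 / 48,820 − 1 = 0.167331 = 16.73%.

16.73%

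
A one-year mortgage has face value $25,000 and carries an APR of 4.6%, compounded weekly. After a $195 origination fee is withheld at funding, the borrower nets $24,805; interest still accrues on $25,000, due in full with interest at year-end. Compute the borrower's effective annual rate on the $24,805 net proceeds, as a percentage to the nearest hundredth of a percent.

5.53%

Amount owed after one year: 25,000 × (1 + 0.046/52)^52 = 25,000 × 1.047053 = $26,176.33.
Effective rate on net proceeds: 26,176.33 / 24,805 − 1 = 0.055284 = 5.53%.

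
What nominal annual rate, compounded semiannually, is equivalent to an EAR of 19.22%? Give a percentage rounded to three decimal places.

(1 + r/2)^2 − 1 = 0.1922, so 1 + r/2 = 1.1922^(1/2).
r/2 = 0.091879, so r = 0.183758 = 18.376%.

18.376%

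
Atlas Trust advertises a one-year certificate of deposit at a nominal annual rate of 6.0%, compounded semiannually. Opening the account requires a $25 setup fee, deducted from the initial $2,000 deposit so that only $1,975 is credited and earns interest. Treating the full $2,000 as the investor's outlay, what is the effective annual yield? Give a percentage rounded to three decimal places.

4.764%

Value after one year: 1,975 × (1 + 0.060/2)^2 = 1,975 × 1.060900 = $2,095.28.
Effective yield on the $2,000 outlay: 2,095.28 / 2,000 − 1 = 0.047639 = 4.764%.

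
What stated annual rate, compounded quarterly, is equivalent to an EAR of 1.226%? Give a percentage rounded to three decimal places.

1.220%

(1 + r/4)^4 − 1 = 0.01226, so 1 + r/4 = 1.01226^(1/4).
r/4 = 0.003051, so r = 0.012204 = 1.220%.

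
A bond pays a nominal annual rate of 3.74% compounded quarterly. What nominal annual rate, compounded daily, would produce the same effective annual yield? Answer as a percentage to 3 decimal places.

EAR = (1 + 0.0374/4)^4 − 1 = 0.037928.
Solve (1 + r/365)^365 = 1.037928: r/365 = 1.037928^(1/365) − 1 = 0.000102, so r = 0.037228 = 3.723%.

3.723%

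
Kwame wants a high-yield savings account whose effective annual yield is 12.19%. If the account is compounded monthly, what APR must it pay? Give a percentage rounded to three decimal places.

11.558%

(1 + r/12)^12 − 1 = 0.1219, so 1 + r/12 = 1.1219^(1/12).
r/12 = 0.009631, so r = 0.115577 = 11.558%.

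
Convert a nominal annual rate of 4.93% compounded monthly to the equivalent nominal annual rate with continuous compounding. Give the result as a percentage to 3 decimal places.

EAR = (1 + 0.0493/12)^12 − 1 = 0.050429.
Equivalent continuous rate: r = ln(1 + 0.050429) = 0.049199 = 4.920%.

4.920%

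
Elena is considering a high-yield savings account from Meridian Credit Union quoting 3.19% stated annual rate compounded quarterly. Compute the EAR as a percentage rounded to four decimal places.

3.2284%

EAR = (1 + 0.0319/4)^4 − 1.
= 1.032284 − 1 = 3.2284%.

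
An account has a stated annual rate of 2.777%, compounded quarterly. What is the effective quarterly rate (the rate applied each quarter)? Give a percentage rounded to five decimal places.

With a nominal annual rate compounded quarterly, the periodic rate is the nominal rate divided by 4.
i = 0.02777 / 4 = 0.0069425 = 0.69425%.

0.69425%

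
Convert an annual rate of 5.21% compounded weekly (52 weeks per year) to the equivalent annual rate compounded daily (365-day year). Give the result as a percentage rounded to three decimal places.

EAR = (1 + 0.0521/52)^52 − 1 = 0.053454.
Solve (1 + r/365)^365 = 1.053454: r/365 = 1.053454^(1/365) − 1 = 0.000143, so r = 0.052078 = 5.208%.

5.208%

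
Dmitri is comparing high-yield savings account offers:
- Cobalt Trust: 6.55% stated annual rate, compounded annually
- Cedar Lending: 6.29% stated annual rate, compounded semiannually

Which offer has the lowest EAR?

Cobalt Trust: compounded annually, EAR = 6.550%
Cedar Lending: (1 + 0.0629/2)^2 − 1 = 6.389%
The lowest effective annual rate is Cedar Lending at 6.389%.

Cedar Lending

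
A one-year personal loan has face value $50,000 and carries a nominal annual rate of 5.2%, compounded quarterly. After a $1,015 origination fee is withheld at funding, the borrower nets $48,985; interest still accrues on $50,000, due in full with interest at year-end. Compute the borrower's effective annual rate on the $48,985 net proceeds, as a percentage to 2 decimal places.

Amount owed after one year: 50,000 × (1 + 0.052/4)^4 = 50,000 × 1.053023 = $52,651.14.
Effective rate on net proceeds: 52,651.14 / 48,985 − 1 = 0.074842 = 7.48%.

7.48%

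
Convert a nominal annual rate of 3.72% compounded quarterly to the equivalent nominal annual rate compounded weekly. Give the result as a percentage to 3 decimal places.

EAR = (1 + 0.0372/4)^4 − 1 = 0.037722.
Solve (1 + r/52)^52 = 1.037722: r/52 = 1.037722^(1/52) − 1 = 0.000712, so r = 0.037041 = 3.704%.

3.704%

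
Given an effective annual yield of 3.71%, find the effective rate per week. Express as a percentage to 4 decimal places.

0.0701%

The per-week rate i satisfies (1 + i)^52 = 1 + 0.0371.
i = 1.0371^(1/52) − 1 = 0.0007008 = 0.0701%.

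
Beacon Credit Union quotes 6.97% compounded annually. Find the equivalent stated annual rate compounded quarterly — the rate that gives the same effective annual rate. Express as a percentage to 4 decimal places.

Compounded annually, EAR = nominal = 0.069700.
Solve (1 + r/4)^4 = 1.069700: r/4 = 1.069700^(1/4) − 1 = 0.016987, so r = 0.067949 = 6.7949%.

6.7949%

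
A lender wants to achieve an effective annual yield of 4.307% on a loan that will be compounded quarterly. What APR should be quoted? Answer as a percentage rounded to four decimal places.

(1 + r/4)^4 − 1 = 0.04307, so 1 + r/4 = 1.04307^(1/4).
r/4 = 0.010598, so r = 0.042391 = 4.2391%.

4.2391%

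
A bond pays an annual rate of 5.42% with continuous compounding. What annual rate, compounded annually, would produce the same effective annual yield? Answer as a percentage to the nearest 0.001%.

5.570%

EAR under continuous compounding: e^0.0542 − 1 = 0.055696.
Compounded annually, the equivalent nominal rate is the EAR itself: 5.570%.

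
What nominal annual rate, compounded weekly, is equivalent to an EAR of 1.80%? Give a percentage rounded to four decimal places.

(1 + r/52)^52 − 1 = 0.0180, so 1 + r/52 = 1.0180^(1/52).
r/52 = 0.000343, so r = 0.017843 = 1.7843%.

1.7843%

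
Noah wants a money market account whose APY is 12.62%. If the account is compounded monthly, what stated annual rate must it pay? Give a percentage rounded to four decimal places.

(1 + r/12)^12 − 1 = 0.1262, so 1 + r/12 = 1.1262^(1/12).
r/12 = 0.009953, so r = 0.119440 = 11.9440%.

11.9440%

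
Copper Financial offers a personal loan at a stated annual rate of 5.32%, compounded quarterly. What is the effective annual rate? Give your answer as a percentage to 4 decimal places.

EAR = (1 + 0.0532/4)^4 − 1.
= (1 + 0.013300)^4 − 1 = 1.054271 − 1 = 5.4271%.

5.4271%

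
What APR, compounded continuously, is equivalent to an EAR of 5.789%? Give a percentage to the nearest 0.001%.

Continuous: nominal r satisfies e^r − 1 = 0.05789.
r = ln(1 + 0.05789) = ln(1.05789) = 0.056276 = 5.628%.

5.628%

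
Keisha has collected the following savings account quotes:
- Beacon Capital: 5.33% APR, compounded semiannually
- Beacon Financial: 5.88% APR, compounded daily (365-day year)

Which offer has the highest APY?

Beacon Financial

Beacon Capital: (1 + 0.0533/2)^2 − 1 = 5.401%
Beacon Financial: (1 + 0.0588/365)^365 − 1 = 6.056%
The highest effective annual rate is Beacon Financial at 6.056%.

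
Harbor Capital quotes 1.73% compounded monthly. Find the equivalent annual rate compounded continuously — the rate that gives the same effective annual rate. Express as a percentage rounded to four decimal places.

EAR = (1 + 0.0173/12)^12 − 1 = 0.017438.
Equivalent continuous rate: r = ln(1 + 0.017438) = 0.017288 = 1.7288%.

1.7288%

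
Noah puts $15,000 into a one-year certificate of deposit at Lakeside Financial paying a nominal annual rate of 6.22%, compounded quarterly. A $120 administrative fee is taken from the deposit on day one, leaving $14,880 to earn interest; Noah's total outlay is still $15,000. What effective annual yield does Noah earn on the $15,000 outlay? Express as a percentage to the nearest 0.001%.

Value after one year: 14,880 × (1 + 0.0622/4)^4 = 14,880 × 1.063666 = $15,827.35.
Effective yield on the $15,000 outlay: 15,827.35 / 15,000 − 1 = 0.055157 = 5.516%.

5.516%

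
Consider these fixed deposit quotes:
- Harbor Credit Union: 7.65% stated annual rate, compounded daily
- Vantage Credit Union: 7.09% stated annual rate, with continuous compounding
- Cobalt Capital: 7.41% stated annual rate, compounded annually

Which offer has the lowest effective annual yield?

Harbor Credit Union: (1 + 0.0765/365)^365 − 1 = 7.949%
Vantage Credit Union: e^0.0709 − 1 = 7.347%
Cobalt Capital: compounded annually, EAR = 7.410%
The lowest effective annual rate is Vantage Credit Union at 7.347%.

Vantage Credit Union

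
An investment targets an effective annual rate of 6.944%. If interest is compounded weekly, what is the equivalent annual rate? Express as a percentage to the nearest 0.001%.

6.718%

(1 + r/52)^52 − 1 = 0.06944, so 1 + r/52 = 1.06944^(1/52).
r/52 = 0.001292, so r = 0.067179 = 6.718%.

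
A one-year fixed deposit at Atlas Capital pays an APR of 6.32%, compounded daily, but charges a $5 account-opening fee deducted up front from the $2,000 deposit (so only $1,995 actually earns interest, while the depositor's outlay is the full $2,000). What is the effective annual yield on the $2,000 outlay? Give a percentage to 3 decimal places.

Value after one year: 1,995 × (1 + 0.0632/365)^365 = 1,995 × 1.065234 = $2,125.14.
Effective yield on the $2,000 outlay: 2,125.14 / 2,000 − 1 = 0.062571 = 6.257%.

6.257%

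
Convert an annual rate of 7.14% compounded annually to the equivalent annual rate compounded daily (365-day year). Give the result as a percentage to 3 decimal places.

Compounded annually, EAR = nominal = 0.071400.
Solve (1 + r/365)^365 = 1.071400: r/365 = 1.071400^(1/365) − 1 = 0.000189, so r = 0.068973 = 6.897%.

6.897%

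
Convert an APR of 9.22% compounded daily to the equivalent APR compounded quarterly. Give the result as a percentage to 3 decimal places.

EAR = (1 + 0.0922/365)^365 − 1 = 0.096571.
Solve (1 + r/4)^4 = 1.096571: r/4 = 1.096571^(1/4) − 1 = 0.023315, so r = 0.093259 = 9.326%.

9.326%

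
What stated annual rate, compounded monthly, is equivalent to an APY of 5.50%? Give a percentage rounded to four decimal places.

(1 + r/12)^12 − 1 = 0.0550, so 1 + r/12 = 1.0550^(1/12).
r/12 = 0.004472, so r = 0.053660 = 5.3660%.

5.3660%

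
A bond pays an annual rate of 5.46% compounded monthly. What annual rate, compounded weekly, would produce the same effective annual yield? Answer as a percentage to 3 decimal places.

5.450%

EAR = (1 + 0.0546/12)^12 − 1 = 0.055987.
Solve (1 + r/52)^52 = 1.055987: r/52 = 1.055987^(1/52) − 1 = 0.001048, so r = 0.054505 = 5.450%.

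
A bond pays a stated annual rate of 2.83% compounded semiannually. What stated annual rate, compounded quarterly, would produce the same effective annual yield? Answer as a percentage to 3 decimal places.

EAR = (1 + 0.0283/2)^2 − 1 = 0.028500.
Solve (1 + r/4)^4 = 1.028500: r/4 = 1.028500^(1/4) − 1 = 0.007050, so r = 0.028201 = 2.820%.

2.820%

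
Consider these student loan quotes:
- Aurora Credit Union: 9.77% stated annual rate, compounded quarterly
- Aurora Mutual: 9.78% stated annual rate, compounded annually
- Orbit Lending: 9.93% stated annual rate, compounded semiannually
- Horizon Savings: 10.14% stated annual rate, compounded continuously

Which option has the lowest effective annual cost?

Aurora Mutual

Aurora Credit Union: (1 + 0.0977/4)^4 − 1 = 10.134%
Aurora Mutual: compounded annually, EAR = 9.780%
Orbit Lending: (1 + 0.0993/2)^2 − 1 = 10.177%
Horizon Savings: e^0.1014 − 1 = 10.672%
The lowest effective annual rate is Aurora Mutual at 9.780%.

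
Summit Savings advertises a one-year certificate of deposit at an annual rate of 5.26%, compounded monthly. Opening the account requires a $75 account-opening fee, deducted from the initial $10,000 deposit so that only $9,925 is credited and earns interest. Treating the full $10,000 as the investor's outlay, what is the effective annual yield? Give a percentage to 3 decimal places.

Value after one year: 9,925 × (1 + 0.0526/12)^12 = 9,925 × 1.053887 = $10,459.83.
Effective yield on the $10,000 outlay: 10,459.83 / 10,000 − 1 = 0.045983 = 4.598%.

4.598%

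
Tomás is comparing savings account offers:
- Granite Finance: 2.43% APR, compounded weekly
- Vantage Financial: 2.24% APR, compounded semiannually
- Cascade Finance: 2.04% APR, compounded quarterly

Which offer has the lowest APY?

Granite Finance: (1 + 0.0243/52)^52 − 1 = 2.459%
Vantage Financial: (1 + 0.0224/2)^2 − 1 = 2.253%
Cascade Finance: (1 + 0.0204/4)^4 − 1 = 2.056%
The lowest effective annual rate is Cascade Finance at 2.056%.

Cascade Finance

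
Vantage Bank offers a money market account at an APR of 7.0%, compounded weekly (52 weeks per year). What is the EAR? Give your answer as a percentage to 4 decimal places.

7.2458%

EAR = (1 + 0.070/52)^52 − 1.
= (1 + 0.001346)^52 − 1 = 1.072458 − 1 = 7.2458%.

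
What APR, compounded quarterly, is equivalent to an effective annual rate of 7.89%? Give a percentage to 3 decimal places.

7.667%

(1 + r/4)^4 − 1 = 0.0789, so 1 + r/4 = 1.0789^(1/4).
r/4 = 0.019167, so r = 0.076667 = 7.667%.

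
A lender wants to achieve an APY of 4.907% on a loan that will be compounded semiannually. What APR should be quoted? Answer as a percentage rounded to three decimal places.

(1 + r/2)^2 − 1 = 0.04907, so 1 + r/2 = 1.04907^(1/2).
r/2 = 0.024241, so r = 0.048482 = 4.848%.

4.848%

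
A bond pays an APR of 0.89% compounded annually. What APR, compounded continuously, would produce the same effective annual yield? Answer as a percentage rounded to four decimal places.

Compounded annually, EAR = nominal = 0.008900.
Equivalent continuous rate: r = ln(1 + 0.008900) = 0.008861 = 0.8861%.

0.8861%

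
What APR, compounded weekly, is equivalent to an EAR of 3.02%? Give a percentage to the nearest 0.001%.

2.976%

(1 + r/52)^52 − 1 = 0.0302, so 1 + r/52 = 1.0302^(1/52).
r/52 = 0.000572, so r = 0.029761 = 2.976%.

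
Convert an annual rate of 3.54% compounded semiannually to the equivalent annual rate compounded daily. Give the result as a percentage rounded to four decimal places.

3.5092%

EAR = (1 + 0.0354/2)^2 − 1 = 0.035713.
Solve (1 + r/365)^365 = 1.035713: r/365 = 1.035713^(1/365) − 1 = 0.000096, so r = 0.035092 = 3.5092%.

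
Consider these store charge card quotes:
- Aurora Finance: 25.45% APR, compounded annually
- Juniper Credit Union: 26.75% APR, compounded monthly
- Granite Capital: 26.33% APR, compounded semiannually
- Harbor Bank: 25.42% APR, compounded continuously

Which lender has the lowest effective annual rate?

Aurora Finance

Aurora Finance: compounded annually, EAR = 25.450%
Juniper Credit Union: (1 + 0.2675/12)^12 − 1 = 30.286%
Granite Capital: (1 + 0.2633/2)^2 − 1 = 28.063%
Harbor Bank: e^0.2542 − 1 = 28.943%
The lowest effective annual rate is Aurora Finance at 25.450%.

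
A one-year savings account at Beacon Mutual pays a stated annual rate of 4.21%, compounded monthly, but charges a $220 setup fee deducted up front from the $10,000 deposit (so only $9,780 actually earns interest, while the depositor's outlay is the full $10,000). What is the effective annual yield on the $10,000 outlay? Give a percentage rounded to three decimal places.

1.998%

Value after one year: 9,780 × (1 + 0.0421/12)^12 = 9,780 × 1.042922 = $10,199.78.
Effective yield on the $10,000 outlay: 10,199.78 / 10,000 − 1 = 0.019978 = 1.998%.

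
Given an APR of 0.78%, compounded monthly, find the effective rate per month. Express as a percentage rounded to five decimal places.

With a nominal annual rate compounded monthly, the periodic rate is the nominal rate divided by 12.
i = 0.0078 / 12 = 0.0006500 = 0.06500%.

0.06500%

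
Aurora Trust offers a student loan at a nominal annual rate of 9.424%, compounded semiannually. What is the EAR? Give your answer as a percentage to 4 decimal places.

9.6460%

EAR = (1 + 0.09424/2)^2 − 1.
= (1 + 0.047120)^2 − 1 = 1.096460 − 1 = 9.6460%.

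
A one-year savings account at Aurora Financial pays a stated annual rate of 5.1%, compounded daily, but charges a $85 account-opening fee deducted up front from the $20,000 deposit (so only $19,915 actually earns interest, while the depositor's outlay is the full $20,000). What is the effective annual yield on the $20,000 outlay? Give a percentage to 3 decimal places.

Value after one year: 19,915 × (1 + 0.051/365)^365 = 19,915 × 1.052319 = $20,956.94.
Effective yield on the $20,000 outlay: 20,956.94 / 20,000 − 1 = 0.047847 = 4.785%.

4.785%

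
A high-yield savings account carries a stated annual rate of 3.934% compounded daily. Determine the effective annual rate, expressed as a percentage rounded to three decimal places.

EAR = (1 + 0.03934/365)^365 − 1.
= (1 + 0.000108)^365 − 1 = 1.040122 − 1 = 4.012%.

4.012%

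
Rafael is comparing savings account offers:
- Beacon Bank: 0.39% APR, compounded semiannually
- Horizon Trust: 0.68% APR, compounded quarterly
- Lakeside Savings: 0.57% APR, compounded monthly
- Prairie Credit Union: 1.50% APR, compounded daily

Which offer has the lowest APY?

Beacon Bank

Beacon Bank: (1 + 0.0039/2)^2 − 1 = 0.390%
Horizon Trust: (1 + 0.0068/4)^4 − 1 = 0.682%
Lakeside Savings: (1 + 0.0057/12)^12 − 1 = 0.571%
Prairie Credit Union: (1 + 0.0150/365)^365 − 1 = 1.511%
The lowest effective annual rate is Beacon Bank at 0.390%.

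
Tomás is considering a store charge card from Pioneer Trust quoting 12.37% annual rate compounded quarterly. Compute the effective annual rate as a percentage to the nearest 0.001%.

12.956%

EAR = (1 + 0.1237/4)^4 − 1.
= 1.129557 − 1 = 12.956%.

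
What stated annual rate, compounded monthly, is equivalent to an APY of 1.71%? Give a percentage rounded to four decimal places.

1.6967%

(1 + r/12)^12 − 1 = 0.0171, so 1 + r/12 = 1.0171^(1/12).
r/12 = 0.001414, so r = 0.016967 = 1.6967%.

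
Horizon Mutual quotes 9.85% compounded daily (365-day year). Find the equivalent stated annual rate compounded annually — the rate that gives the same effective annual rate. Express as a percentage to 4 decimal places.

EAR = (1 + 0.0985/365)^365 − 1 = 0.103500.
Compounded annually, the equivalent nominal rate is the EAR itself: 10.3500%.

10.3500%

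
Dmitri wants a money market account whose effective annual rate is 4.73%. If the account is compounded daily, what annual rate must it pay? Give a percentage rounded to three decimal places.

4.622%

(1 + r/365)^365 − 1 = 0.0473, so 1 + r/365 = 1.0473^(1/365).
r/365 = 0.000127, so r = 0.046218 = 4.622%.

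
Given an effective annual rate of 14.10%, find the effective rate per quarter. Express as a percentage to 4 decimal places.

The per-quarter rate i satisfies (1 + i)^4 = 1 + 0.1410.
i = 1.1410^(1/4) − 1 = 0.0335260 = 3.3526%.

3.3526%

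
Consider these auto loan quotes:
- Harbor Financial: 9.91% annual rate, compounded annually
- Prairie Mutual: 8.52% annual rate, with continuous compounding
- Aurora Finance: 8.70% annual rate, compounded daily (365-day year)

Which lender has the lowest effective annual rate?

Prairie Mutual

Harbor Financial: compounded annually, EAR = 9.910%
Prairie Mutual: e^0.0852 − 1 = 8.893%
Aurora Finance: (1 + 0.0870/365)^365 − 1 = 9.089%
The lowest effective annual rate is Prairie Mutual at 8.893%.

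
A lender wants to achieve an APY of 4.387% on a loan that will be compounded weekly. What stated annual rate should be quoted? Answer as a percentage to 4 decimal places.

(1 + r/52)^52 − 1 = 0.04387, so 1 + r/52 = 1.04387^(1/52).
r/52 = 0.000826, so r = 0.042953 = 4.2953%.

4.2953%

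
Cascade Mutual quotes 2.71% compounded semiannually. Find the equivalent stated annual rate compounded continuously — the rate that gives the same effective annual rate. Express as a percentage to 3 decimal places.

2.692%

EAR = (1 + 0.0271/2)^2 − 1 = 0.027284.
Equivalent continuous rate: r = ln(1 + 0.027284) = 0.026918 = 2.692%.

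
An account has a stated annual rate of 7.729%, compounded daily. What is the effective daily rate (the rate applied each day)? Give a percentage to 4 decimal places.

With a nominal annual rate compounded daily, the periodic rate is the nominal rate divided by 365.
i = 0.07729 / 365 = 0.0002118 = 0.0212%.

0.0212%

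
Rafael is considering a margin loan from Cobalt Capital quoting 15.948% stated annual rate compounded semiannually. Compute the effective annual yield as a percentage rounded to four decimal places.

EAR = (1 + 0.15948/2)^2 − 1.
= 1.165838 − 1 = 16.5838%.

16.5838%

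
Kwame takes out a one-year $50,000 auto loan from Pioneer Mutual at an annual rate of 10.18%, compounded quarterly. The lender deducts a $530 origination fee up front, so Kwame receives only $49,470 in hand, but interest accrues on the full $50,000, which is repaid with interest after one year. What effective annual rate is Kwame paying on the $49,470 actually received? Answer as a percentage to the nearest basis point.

11.76%

Amount owed after one year: 50,000 × (1 + 0.1018/4)^4 = 50,000 × 1.105753 = $55,287.63.
Effective rate on net proceeds: 55,287.63 / 49,470 − 1 = 0.117599 = 11.76%.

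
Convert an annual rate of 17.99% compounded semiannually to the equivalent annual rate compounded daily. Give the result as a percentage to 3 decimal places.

EAR = (1 + 0.1799/2)^2 − 1 = 0.187991.
Solve (1 + r/365)^365 = 1.187991: r/365 = 1.187991^(1/365) − 1 = 0.000472, so r = 0.172304 = 17.230%.

17.230%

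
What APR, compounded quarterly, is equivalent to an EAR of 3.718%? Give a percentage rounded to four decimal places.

(1 + r/4)^4 − 1 = 0.03718, so 1 + r/4 = 1.03718^(1/4).
r/4 = 0.009168, so r = 0.036673 = 3.6673%.

3.6673%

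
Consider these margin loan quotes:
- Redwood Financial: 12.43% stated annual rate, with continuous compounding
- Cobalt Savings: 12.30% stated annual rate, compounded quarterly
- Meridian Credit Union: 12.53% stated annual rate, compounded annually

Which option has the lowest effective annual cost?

Meridian Credit Union

Redwood Financial: e^0.1243 − 1 = 13.236%
Cobalt Savings: (1 + 0.1230/4)^4 − 1 = 12.879%
Meridian Credit Union: compounded annually, EAR = 12.530%
The lowest effective annual rate is Meridian Credit Union at 12.530%.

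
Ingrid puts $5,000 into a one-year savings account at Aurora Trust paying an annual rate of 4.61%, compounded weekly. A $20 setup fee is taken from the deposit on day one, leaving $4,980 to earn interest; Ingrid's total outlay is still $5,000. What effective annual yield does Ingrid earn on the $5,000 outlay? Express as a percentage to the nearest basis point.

4.30%

Value after one year: 4,980 × (1 + 0.0461/52)^52 = 4,980 × 1.047158 = $5,214.85.
Effective yield on the $5,000 outlay: 5,214.85 / 5,000 − 1 = 0.042969 = 4.30%.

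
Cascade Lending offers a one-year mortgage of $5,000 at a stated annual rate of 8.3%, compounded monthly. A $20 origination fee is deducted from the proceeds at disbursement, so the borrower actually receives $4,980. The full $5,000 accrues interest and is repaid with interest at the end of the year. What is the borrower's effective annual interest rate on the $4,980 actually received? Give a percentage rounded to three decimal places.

9.059%

Amount owed after one year: 5,000 × (1 + 0.083/12)^12 = 5,000 × 1.086231 = $5,431.16.
Effective rate on net proceeds: 5,431.16 / 4,980 − 1 = 0.090594 = 9.059%.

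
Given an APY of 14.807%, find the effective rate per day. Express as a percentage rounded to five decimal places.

The per-day rate i satisfies (1 + i)^365 = 1 + 0.14807.
i = 1.14807^(1/365) − 1 = 0.0003784 = 0.03784%.

0.03784%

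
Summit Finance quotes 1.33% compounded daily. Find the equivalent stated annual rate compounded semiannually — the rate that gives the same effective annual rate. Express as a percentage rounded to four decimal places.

EAR = (1 + 0.0133/365)^365 − 1 = 0.013389.
Solve (1 + r/2)^2 = 1.013389: r/2 = 1.013389^(1/2) − 1 = 0.006672, so r = 0.013344 = 1.3344%.

1.3344%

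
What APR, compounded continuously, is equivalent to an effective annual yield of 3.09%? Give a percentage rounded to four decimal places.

3.0432%

Continuous: nominal r satisfies e^r − 1 = 0.0309.
r = ln(1 + 0.0309) = ln(1.0309) = 0.030432 = 3.0432%.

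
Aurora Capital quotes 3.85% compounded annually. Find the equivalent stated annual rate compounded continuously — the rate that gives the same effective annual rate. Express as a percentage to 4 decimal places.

3.7777%

Compounded annually, EAR = nominal = 0.038500.
Equivalent continuous rate: r = ln(1 + 0.038500) = 0.037777 = 3.7777%.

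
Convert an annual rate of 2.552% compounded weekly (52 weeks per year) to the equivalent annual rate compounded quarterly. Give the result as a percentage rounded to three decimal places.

EAR = (1 + 0.02552/52)^52 − 1 = 0.025842.
Solve (1 + r/4)^4 = 1.025842: r/4 = 1.025842^(1/4) − 1 = 0.006399, so r = 0.025595 = 2.560%.

2.560%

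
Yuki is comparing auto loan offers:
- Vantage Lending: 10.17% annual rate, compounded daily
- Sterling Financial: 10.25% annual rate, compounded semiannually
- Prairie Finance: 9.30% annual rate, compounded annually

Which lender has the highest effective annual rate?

Vantage Lending

Vantage Lending: (1 + 0.1017/365)^365 − 1 = 10.704%
Sterling Financial: (1 + 0.1025/2)^2 − 1 = 10.513%
Prairie Finance: compounded annually, EAR = 9.300%
The highest effective annual rate is Vantage Lending at 10.704%.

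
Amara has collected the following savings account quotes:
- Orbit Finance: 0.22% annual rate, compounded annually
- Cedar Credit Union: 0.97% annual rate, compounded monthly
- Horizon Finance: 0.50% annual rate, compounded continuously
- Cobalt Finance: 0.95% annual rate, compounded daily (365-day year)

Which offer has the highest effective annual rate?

Orbit Finance: compounded annually, EAR = 0.220%
Cedar Credit Union: (1 + 0.0097/12)^12 − 1 = 0.974%
Horizon Finance: e^0.0050 − 1 = 0.501%
Cobalt Finance: (1 + 0.0095/365)^365 − 1 = 0.955%
The highest effective annual rate is Cedar Credit Union at 0.974%.

Cedar Credit Union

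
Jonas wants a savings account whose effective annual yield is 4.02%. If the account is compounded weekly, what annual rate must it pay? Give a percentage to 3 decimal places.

(1 + r/52)^52 − 1 = 0.0402, so 1 + r/52 = 1.0402^(1/52).
r/52 = 0.000758, so r = 0.039428 = 3.943%.

3.943%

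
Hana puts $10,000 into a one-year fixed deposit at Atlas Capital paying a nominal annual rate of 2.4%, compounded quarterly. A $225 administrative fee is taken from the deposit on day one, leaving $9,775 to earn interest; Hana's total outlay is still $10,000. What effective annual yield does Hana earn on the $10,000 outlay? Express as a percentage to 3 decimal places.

Value after one year: 9,775 × (1 + 0.024/4)^4 = 9,775 × 1.024217 = $10,011.72.
Effective yield on the $10,000 outlay: 10,011.72 / 10,000 − 1 = 0.001172 = 0.117%.

0.117%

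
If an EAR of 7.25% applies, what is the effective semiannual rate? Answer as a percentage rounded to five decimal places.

The per-half-year rate i satisfies (1 + i)^2 = 1 + 0.0725.
i = 1.0725^(1/2) − 1 = 0.0356158 = 3.56158%.

3.56158%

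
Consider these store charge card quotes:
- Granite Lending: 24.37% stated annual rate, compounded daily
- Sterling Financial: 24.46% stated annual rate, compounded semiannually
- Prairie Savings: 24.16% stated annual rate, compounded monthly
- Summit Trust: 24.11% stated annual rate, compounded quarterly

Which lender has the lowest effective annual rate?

Sterling Financial

Granite Lending: (1 + 0.2437/365)^365 − 1 = 27.586%
Sterling Financial: (1 + 0.2446/2)^2 − 1 = 25.956%
Prairie Savings: (1 + 0.2416/12)^12 − 1 = 27.023%
Summit Trust: (1 + 0.2411/4)^4 − 1 = 26.379%
The lowest effective annual rate is Sterling Financial at 25.956%.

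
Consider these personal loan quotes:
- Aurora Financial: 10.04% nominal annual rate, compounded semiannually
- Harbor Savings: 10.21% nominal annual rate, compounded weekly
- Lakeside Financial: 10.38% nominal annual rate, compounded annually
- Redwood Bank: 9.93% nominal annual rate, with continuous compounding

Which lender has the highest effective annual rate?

Harbor Savings

Aurora Financial: (1 + 0.1004/2)^2 − 1 = 10.292%
Harbor Savings: (1 + 0.1021/52)^52 − 1 = 10.738%
Lakeside Financial: compounded annually, EAR = 10.380%
Redwood Bank: e^0.0993 − 1 = 10.440%
The highest effective annual rate is Harbor Savings at 10.738%.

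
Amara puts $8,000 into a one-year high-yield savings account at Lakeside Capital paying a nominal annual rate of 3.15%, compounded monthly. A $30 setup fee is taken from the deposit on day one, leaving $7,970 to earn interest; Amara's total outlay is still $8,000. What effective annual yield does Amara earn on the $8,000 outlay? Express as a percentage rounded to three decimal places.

2.809%

Value after one year: 7,970 × (1 + 0.0315/12)^12 = 7,970 × 1.031959 = $8,224.71.
Effective yield on the $8,000 outlay: 8,224.71 / 8,000 − 1 = 0.028089 = 2.809%.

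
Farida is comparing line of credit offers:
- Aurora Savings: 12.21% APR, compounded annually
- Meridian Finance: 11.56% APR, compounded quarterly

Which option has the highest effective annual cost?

Aurora Savings: compounded annually, EAR = 12.210%
Meridian Finance: (1 + 0.1156/4)^4 − 1 = 12.071%
The highest effective annual rate is Aurora Savings at 12.210%.

Aurora Savings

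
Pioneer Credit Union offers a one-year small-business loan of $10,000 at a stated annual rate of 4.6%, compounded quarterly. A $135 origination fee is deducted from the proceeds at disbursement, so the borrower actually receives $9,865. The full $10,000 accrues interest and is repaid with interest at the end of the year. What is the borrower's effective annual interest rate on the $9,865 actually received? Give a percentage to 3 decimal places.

Amount owed after one year: 10,000 × (1 + 0.046/4)^4 = 10,000 × 1.046800 = $10,468.00.
Effective rate on net proceeds: 10,468.00 / 9,865 − 1 = 0.061125 = 6.112%.

6.112%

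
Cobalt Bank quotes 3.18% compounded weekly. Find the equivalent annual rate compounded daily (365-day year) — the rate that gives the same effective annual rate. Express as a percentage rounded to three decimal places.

EAR = (1 + 0.0318/52)^52 − 1 = 0.032301.
Solve (1 + r/365)^365 = 1.032301: r/365 = 1.032301^(1/365) − 1 = 0.000087, so r = 0.031792 = 3.179%.

3.179%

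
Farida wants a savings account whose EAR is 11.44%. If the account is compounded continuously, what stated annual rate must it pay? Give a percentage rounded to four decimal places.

10.8316%

Continuous: nominal r satisfies e^r − 1 = 0.1144.
r = ln(1 + 0.1144) = ln(1.1144) = 0.108316 = 10.8316%.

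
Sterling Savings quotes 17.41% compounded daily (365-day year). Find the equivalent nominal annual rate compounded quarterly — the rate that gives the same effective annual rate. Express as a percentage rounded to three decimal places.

17.790%

EAR = (1 + 0.1741/365)^365 − 1 = 0.190125.
Solve (1 + r/4)^4 = 1.190125: r/4 = 1.190125^(1/4) − 1 = 0.044475, so r = 0.177901 = 17.790%.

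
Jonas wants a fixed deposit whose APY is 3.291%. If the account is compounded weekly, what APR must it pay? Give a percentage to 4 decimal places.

3.2390%

(1 + r/52)^52 − 1 = 0.03291, so 1 + r/52 = 1.03291^(1/52).
r/52 = 0.000623, so r = 0.032390 = 3.2390%.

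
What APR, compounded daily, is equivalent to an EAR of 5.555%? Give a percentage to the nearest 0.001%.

5.407%

(1 + r/365)^365 − 1 = 0.05555, so 1 + r/365 = 1.05555^(1/365).
r/365 = 0.000148, so r = 0.054066 = 5.407%.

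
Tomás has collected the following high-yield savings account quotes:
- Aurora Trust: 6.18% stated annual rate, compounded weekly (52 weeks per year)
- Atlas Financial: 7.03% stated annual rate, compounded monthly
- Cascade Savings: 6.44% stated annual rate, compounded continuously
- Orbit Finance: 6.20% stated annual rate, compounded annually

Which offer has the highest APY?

Aurora Trust: (1 + 0.0618/52)^52 − 1 = 6.371%
Atlas Financial: (1 + 0.0703/12)^12 − 1 = 7.261%
Cascade Savings: e^0.0644 − 1 = 6.652%
Orbit Finance: compounded annually, EAR = 6.200%
The highest effective annual rate is Atlas Financial at 7.261%.

Atlas Financial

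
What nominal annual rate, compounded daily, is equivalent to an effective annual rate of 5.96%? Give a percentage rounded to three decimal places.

5.790%

(1 + r/365)^365 − 1 = 0.0596, so 1 + r/365 = 1.0596^(1/365).
r/365 = 0.000159, so r = 0.057896 = 5.790%.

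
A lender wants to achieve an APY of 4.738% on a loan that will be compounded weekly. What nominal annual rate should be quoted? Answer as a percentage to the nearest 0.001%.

4.631%

(1 + r/52)^52 − 1 = 0.04738, so 1 + r/52 = 1.04738^(1/52).
r/52 = 0.000891, so r = 0.046312 = 4.631%.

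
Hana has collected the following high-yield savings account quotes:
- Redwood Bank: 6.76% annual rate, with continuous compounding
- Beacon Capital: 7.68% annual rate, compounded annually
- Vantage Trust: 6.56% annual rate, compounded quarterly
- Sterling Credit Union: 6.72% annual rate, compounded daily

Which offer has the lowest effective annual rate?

Vantage Trust

Redwood Bank: e^0.0676 − 1 = 6.994%
Beacon Capital: compounded annually, EAR = 7.680%
Vantage Trust: (1 + 0.0656/4)^4 − 1 = 6.723%
Sterling Credit Union: (1 + 0.0672/365)^365 − 1 = 6.950%
The lowest effective annual rate is Vantage Trust at 6.723%.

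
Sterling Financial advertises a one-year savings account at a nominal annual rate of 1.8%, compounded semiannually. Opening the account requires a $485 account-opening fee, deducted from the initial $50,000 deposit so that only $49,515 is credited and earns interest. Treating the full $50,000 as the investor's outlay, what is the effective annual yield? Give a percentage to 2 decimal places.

0.82%

Value after one year: 49,515 × (1 + 0.018/2)^2 = 49,515 × 1.018081 = $50,410.28.
Effective yield on the $50,000 outlay: 50,410.28 / 50,000 − 1 = 0.008206 = 0.82%.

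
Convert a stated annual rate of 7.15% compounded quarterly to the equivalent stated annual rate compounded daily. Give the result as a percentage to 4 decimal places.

7.0875%

EAR = (1 + 0.0715/4)^4 − 1 = 0.073440.
Solve (1 + r/365)^365 = 1.073440: r/365 = 1.073440^(1/365) − 1 = 0.000194, so r = 0.070875 = 7.0875%.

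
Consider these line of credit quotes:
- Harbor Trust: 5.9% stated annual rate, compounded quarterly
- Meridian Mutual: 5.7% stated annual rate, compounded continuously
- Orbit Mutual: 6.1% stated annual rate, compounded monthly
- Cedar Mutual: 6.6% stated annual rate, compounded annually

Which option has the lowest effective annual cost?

Harbor Trust: (1 + 0.059/4)^4 − 1 = 6.032%
Meridian Mutual: e^0.057 − 1 = 5.866%
Orbit Mutual: (1 + 0.061/12)^12 − 1 = 6.273%
Cedar Mutual: compounded annually, EAR = 6.600%
The lowest effective annual rate is Meridian Mutual at 5.866%.

Meridian Mutual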